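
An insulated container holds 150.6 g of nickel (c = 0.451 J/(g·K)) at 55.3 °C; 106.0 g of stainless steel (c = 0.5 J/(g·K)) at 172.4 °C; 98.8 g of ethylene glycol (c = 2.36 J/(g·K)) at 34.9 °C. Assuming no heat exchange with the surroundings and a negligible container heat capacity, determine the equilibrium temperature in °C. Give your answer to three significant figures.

T_f = 59.4 °C

Σ mᵢcᵢ(T − Tᵢ) = 0  ⇒  T = Σ mᵢcᵢTᵢ / Σ mᵢcᵢ
Σ mᵢcᵢ = 150.6×0.451 + 106.0×0.5 + 98.8×2.36 = 354.0886
Σ mᵢcᵢTᵢ = 67.9206×55.3 + 53×172.4 + 233.168×34.9 = 21031
T = 21031 / 354.0886 = 59.39 °C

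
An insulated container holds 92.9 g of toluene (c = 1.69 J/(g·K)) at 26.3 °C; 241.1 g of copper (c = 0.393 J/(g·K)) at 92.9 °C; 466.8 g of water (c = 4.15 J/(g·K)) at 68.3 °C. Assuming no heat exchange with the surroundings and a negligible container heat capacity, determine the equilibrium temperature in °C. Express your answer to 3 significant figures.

Σ mᵢcᵢ(T − Tᵢ) = 0  ⇒  T = Σ mᵢcᵢTᵢ / Σ mᵢcᵢ
Σ mᵢcᵢ = 92.9×1.69 + 241.1×0.393 + 466.8×4.15 = 2188.9733
Σ mᵢcᵢTᵢ = 157.001×26.3 + 94.7523×92.9 + 1937.22×68.3 = 145240
T = 145240 / 2188.9733 = 66.35 °C

T_f = 66.4 °C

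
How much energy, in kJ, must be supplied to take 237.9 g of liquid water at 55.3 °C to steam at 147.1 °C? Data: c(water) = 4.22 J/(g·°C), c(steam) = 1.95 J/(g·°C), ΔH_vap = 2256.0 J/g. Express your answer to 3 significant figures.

q1 (heat water 55.3→100.0 °C): 237.9 × 4.22 × 44.7 = 44876 J
q2 (vaporize at 100 °C): 237.9 × 2256.0 = 536702 J
q3 (heat steam 100.0→147.1 °C): 237.9 × 1.95 × 47.1 = 21850 J
Total: 44876 + 536702 + 21850 = 603428 J = 603 kJ

q = 603 kJ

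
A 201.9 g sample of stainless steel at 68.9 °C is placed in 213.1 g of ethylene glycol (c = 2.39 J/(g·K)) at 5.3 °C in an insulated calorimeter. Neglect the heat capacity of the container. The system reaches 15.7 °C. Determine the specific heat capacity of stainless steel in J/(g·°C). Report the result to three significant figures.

c = 0.493 J/(g·°C)

q_gained = (213.1 × 2.39) × (15.7 − 5.3) = 5297 J
q_lost = 201.9 × c × (68.9 − 15.7) = 10741.08 c
Set equal: c = 5297 / 10741.08 = 0.493 J/(g·°C)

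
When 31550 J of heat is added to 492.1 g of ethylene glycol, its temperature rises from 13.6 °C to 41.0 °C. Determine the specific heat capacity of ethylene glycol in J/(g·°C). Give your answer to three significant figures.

c = q / (m ΔT) = 31550 / (492.1 × 27.4)
c = 31550 / 13483.54 = 2.34 J/(g·°C)

c = 2.34 J/(g·°C)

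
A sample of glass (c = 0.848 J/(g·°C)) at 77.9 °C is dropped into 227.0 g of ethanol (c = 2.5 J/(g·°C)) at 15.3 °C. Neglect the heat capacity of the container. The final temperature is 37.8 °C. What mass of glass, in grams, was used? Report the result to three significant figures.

m = 375 g

q_gained = (227.0 × 2.5) × (37.8 − 15.3) = 12768.8 J
q_lost = m × 0.848 × (77.9 − 37.8) = 34.0048 m
m = 12768.8 / 34.0048 = 375 g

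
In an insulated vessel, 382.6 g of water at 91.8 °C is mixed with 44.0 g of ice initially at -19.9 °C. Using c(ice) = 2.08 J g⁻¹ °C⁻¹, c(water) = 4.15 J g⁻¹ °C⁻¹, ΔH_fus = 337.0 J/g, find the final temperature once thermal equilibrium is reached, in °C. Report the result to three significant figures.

T_f = 72.9 °C

Heat to bring ice to 0 °C and melt it: q₁ = 44.0×2.08×19.9 + 44.0×337.0 = 16649 J
Heat the water can supply cooling to 0 °C: 382.6×4.15×91.8 = 145759 J > q₁, so all ice melts.
Energy balance: 382.6×4.15×(91.8 − T) = 16649 + 44.0×4.15×(T − 0)
1587.79(91.8 − T) = 16649 + 182.6 T
145759 − 16649 = 1770.39 T
T = 129110 / 1770.39 = 72.93 °C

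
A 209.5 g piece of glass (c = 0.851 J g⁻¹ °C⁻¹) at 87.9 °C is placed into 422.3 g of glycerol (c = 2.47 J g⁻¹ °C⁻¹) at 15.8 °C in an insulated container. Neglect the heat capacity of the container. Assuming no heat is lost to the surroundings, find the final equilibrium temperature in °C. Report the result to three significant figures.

T_f = 26.3 °C

Heat lost by glass = heat gained by glycerol.
(209.5)(0.851)(87.9 − T) = (422.3)(2.47)(T − 15.8)
178.2845 (87.9 − T) = 1043.081 (T − 15.8)
15671 − 178.2845 T = 1043.081 T − 16481
32152 = 1221.3655 T
T = 26.32 °C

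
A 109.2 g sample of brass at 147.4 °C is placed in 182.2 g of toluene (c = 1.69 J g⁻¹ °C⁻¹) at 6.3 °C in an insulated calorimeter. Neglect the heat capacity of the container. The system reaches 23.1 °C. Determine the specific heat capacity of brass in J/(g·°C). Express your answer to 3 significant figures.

c = 0.381 J/(g·°C)

q_gained = (182.2 × 1.69) × (23.1 − 6.3) = 5173 J
q_lost = 109.2 × c × (147.4 − 23.1) = 13573.56 c
Set equal: c = 5173 / 13573.56 = 0.381 J/(g·°C)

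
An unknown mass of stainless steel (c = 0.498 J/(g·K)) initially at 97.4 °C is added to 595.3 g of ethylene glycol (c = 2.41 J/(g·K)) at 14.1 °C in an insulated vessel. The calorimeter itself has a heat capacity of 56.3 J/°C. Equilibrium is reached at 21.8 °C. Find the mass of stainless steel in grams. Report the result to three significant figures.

q_gained = (595.3 × 2.41 + 56.3) × (21.8 − 14.1) = 11480 J
q_lost = m × 0.498 × (97.4 − 21.8) = 37.6488 m
m = 11480 / 37.6488 = 305 g

m = 305 g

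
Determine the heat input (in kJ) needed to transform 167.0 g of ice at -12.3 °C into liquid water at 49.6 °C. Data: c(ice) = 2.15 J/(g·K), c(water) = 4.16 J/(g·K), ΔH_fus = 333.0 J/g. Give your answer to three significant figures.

q = 94.5 kJ

q1 (heat ice -12.3→0.0 °C): 167.0 × 2.15 × 12.3 = 4416 J
q2 (melt at 0 °C): 167.0 × 333.0 = 55611 J
q3 (heat water 0.0→49.6 °C): 167.0 × 4.16 × 49.6 = 34458 J
Total: 4416 + 55611 + 34458 = 94485 J = 94.5 kJ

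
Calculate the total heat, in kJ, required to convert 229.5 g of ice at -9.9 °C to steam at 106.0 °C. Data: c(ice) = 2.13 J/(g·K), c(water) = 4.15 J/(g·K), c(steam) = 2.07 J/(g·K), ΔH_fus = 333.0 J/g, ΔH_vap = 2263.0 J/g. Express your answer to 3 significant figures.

q1 (heat ice -9.9→0.0 °C): 229.5 × 2.13 × 9.9 = 4839 J
q2 (melt at 0 °C): 229.5 × 333.0 = 76424 J
q3 (heat water 0.0→100.0 °C): 229.5 × 4.15 × 100.0 = 95243 J
q4 (vaporize at 100 °C): 229.5 × 2263.0 = 519359 J
q5 (heat steam 100.0→106.0 °C): 229.5 × 2.07 × 6.0 = 2850 J
Total: 4839 + 76424 + 95243 + 519359 + 2850 = 698715 J = 699 kJ

q = 699 kJ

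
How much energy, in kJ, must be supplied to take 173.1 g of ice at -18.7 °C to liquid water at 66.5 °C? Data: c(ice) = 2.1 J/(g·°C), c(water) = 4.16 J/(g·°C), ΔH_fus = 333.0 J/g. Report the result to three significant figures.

q1 (heat ice -18.7→0.0 °C): 173.1 × 2.1 × 18.7 = 6798 J
q2 (melt at 0 °C): 173.1 × 333.0 = 57642 J
q3 (heat water 0.0→66.5 °C): 173.1 × 4.16 × 66.5 = 47886 J
Total: 6798 + 57642 + 47886 = 112326 J = 112 kJ

q = 112 kJ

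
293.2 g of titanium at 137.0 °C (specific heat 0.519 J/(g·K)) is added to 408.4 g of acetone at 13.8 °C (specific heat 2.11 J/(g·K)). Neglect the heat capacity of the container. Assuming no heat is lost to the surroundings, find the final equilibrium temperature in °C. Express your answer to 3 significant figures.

Heat lost by titanium = heat gained by acetone.
(293.2)(0.519)(137.0 − T) = (408.4)(2.11)(T − 13.8)
152.1708 (137.0 − T) = 861.724 (T − 13.8)
20847 − 152.1708 T = 861.724 T − 11892
32739 = 1013.8948 T
T = 32.29 °C

T_f = 32.3 °C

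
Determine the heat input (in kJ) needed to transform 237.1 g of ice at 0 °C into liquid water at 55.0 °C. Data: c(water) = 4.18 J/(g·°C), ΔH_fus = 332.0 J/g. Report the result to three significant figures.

q = 133 kJ

q1 (melt at 0 °C): 237.1 × 332.0 = 78717 J
q2 (heat water 0.0→55.0 °C): 237.1 × 4.18 × 55.0 = 54509 J
Total: 78717 + 54509 = 133226 J = 133 kJ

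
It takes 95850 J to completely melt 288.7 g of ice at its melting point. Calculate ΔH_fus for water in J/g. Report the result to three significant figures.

ΔH_fus = q / m = 95850 / 288.7 = 332 J/g

ΔH_fus = 332 J/g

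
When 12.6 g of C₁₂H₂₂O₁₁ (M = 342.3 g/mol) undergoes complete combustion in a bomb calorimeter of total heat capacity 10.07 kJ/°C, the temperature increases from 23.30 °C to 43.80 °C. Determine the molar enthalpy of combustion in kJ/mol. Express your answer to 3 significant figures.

ΔT = 43.80 − 23.30 = 20.50 °C
q_cal = C_cal × ΔT = 10.07 × 20.50 = 206.435 kJ
n = 12.6 / 342.3 = 0.03681 mol
q_rxn = −q_cal = -206.435 kJ
ΔH = -206.435 / 0.03681 = -5608 kJ/mol

ΔH = -5610 kJ/mol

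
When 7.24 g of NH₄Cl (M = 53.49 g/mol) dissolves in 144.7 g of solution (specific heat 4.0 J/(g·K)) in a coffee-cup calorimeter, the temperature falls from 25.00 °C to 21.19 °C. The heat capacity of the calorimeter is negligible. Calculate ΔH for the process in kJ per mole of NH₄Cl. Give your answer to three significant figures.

ΔH = 16.3 kJ/mol

|ΔT| = |21.19 − 25.00| = 3.81 °C
|q_surr| = (144.7 × 4.0) × 3.81 = 578.8 × 3.81 = 2205 J
n(NH₄Cl) = 7.24 / 53.49 = 0.1354 mol
Temperature fell, so q_rxn = +|q_surr| = 2.205 kJ
ΔH = q_rxn / n = 16.29 kJ/mol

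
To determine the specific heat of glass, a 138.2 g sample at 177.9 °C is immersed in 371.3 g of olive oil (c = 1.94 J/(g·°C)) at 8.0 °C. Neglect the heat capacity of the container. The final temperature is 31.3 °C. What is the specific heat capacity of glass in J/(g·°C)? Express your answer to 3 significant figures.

q_gained = (371.3 × 1.94) × (31.3 − 8.0) = 16780 J
q_lost = 138.2 × c × (177.9 − 31.3) = 20260.12 c
Set equal: c = 16780 / 20260.12 = 0.828 J/(g·°C)

c = 0.828 J/(g·°C)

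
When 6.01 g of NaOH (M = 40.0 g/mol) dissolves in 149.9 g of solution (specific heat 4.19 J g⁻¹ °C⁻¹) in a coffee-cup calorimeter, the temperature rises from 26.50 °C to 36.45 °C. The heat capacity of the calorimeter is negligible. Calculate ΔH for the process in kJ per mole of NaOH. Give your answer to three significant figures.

|ΔT| = |36.45 − 26.50| = 9.95 °C
|q_surr| = (149.9 × 4.19) × 9.95 = 628.081 × 9.95 = 6249 J
n(NaOH) = 6.01 / 40.0 = 0.1503 mol
Temperature rose, so q_rxn = −|q_surr| = -6.249 kJ
ΔH = q_rxn / n = -41.58 kJ/mol

ΔH = -41.6 kJ/mol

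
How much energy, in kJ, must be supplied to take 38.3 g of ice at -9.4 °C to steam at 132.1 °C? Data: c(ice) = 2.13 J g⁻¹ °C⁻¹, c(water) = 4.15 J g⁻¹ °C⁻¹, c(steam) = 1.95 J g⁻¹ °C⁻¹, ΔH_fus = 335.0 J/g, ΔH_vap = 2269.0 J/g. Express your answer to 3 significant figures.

q1 (heat ice -9.4→0.0 °C): 38.3 × 2.13 × 9.4 = 767 J
q2 (melt at 0 °C): 38.3 × 335.0 = 12831 J
q3 (heat water 0.0→100.0 °C): 38.3 × 4.15 × 100.0 = 15895 J
q4 (vaporize at 100 °C): 38.3 × 2269.0 = 86903 J
q5 (heat steam 100.0→132.1 °C): 38.3 × 1.95 × 32.1 = 2397 J
Total: 767 + 12831 + 15895 + 86903 + 2397 = 118793 J = 119 kJ

q = 119 kJ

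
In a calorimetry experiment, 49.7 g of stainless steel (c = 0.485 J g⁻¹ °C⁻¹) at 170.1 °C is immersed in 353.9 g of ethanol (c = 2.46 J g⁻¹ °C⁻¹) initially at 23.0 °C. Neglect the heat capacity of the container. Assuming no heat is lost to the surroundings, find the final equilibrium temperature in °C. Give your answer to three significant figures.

T_f = 27.0 °C

Heat lost by stainless steel = heat gained by ethanol.
(49.7)(0.485)(170.1 − T) = (353.9)(2.46)(T − 23.0)
24.1045 (170.1 − T) = 870.594 (T − 23.0)
4100.2 − 24.1045 T = 870.594 T − 20024
24124.2 = 894.6985 T
T = 26.96 °C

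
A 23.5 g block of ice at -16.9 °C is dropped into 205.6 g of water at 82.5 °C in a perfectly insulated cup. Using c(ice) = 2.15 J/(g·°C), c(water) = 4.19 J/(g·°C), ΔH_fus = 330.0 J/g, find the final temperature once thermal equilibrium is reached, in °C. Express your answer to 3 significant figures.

Heat to bring ice to 0 °C and melt it: q₁ = 23.5×2.15×16.9 + 23.5×330.0 = 8608.9 J
Heat the water can supply cooling to 0 °C: 205.6×4.19×82.5 = 71070.8 J > q₁, so all ice melts.
Energy balance: 205.6×4.19×(82.5 − T) = 8608.9 + 23.5×4.19×(T − 0)
861.464(82.5 − T) = 8608.9 + 98.465 T
71070.8 − 8608.9 = 959.929 T
T = 62461.9 / 959.929 = 65.07 °C

T_f = 65.1 °C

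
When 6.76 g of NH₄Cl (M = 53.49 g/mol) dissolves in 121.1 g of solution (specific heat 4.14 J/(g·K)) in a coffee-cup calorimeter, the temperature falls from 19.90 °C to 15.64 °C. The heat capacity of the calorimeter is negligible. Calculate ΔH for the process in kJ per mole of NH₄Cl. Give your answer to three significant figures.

|ΔT| = |15.64 − 19.90| = 4.26 °C
|q_surr| = (121.1 × 4.14) × 4.26 = 501.354 × 4.26 = 2136 J
n(NH₄Cl) = 6.76 / 53.49 = 0.1264 mol
Temperature fell, so q_rxn = +|q_surr| = 2.136 kJ
ΔH = q_rxn / n = 16.90 kJ/mol

ΔH = 16.9 kJ/mol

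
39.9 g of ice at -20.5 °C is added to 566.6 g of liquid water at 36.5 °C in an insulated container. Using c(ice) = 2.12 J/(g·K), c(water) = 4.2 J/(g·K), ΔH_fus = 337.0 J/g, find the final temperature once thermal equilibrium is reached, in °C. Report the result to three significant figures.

T_f = 28.1 °C

Heat to bring ice to 0 °C and melt it: q₁ = 39.9×2.12×20.5 + 39.9×337.0 = 15180 J
Heat the water can supply cooling to 0 °C: 566.6×4.2×36.5 = 86859.8 J > q₁, so all ice melts.
Energy balance: 566.6×4.2×(36.5 − T) = 15180 + 39.9×4.2×(T − 0)
2379.72(36.5 − T) = 15180 + 167.58 T
86859.8 − 15180 = 2547.30 T
T = 71679.8 / 2547.30 = 28.14 °C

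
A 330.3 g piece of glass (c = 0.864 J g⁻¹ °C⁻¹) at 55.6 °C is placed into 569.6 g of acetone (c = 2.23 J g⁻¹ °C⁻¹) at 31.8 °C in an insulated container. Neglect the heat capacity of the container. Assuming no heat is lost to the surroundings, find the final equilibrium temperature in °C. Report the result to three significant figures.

T_f = 36.2 °C

Heat lost by glass = heat gained by acetone.
(330.3)(0.864)(55.6 − T) = (569.6)(2.23)(T − 31.8)
285.3792 (55.6 − T) = 1270.208 (T − 31.8)
15867 − 285.3792 T = 1270.208 T − 40393
56260 = 1555.5872 T
T = 36.17 °C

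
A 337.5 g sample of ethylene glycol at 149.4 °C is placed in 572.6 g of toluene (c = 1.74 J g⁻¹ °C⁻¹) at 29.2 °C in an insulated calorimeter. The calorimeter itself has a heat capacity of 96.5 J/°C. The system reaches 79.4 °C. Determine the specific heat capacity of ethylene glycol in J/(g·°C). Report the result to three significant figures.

c = 2.32 J/(g·°C)

q_gained = (572.6 × 1.74 + 96.5) × (79.4 − 29.2) = 54860 J
q_lost = 337.5 × c × (149.4 − 79.4) = 23625 c
Set equal: c = 54860 / 23625 = 2.32 J/(g·°C)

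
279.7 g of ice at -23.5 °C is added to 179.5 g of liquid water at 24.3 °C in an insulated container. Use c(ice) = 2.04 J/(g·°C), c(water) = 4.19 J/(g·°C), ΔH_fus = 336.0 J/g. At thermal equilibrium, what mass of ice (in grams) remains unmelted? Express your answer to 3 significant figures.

m_ice remaining = 265 g

Heat to warm all ice to 0 °C: 279.7×2.04×23.5 = 13409 J
Heat released by water cooling to 0 °C: 179.5×4.19×24.3 = 18276 J
18276 J < 13409 + 279.7×336.0 = 107388.2 J, so not all ice melts; final T = 0 °C.
Heat left for melting: 18276 − 13409 = 4867 J
Mass melted = 4867 / 336.0 = 14.49 g
Ice remaining = 279.7 − 14.49 = 265.21 g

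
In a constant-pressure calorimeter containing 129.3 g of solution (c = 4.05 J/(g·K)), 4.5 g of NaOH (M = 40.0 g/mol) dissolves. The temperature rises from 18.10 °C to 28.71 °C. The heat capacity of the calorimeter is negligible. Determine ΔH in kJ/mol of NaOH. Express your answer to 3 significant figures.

|ΔT| = |28.71 − 18.10| = 10.61 °C
|q_surr| = (129.3 × 4.05) × 10.61 = 523.665 × 10.61 = 5556 J
n(NaOH) = 4.5 / 40.0 = 0.1125 mol
Temperature rose, so q_rxn = −|q_surr| = -5.556 kJ
ΔH = q_rxn / n = -49.39 kJ/mol

ΔH = -49.4 kJ/mol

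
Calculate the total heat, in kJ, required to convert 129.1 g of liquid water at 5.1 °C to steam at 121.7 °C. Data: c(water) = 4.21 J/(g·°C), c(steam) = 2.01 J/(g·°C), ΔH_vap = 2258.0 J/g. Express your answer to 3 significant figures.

q = 349 kJ

q1 (heat water 5.1→100.0 °C): 129.1 × 4.21 × 94.9 = 51579 J
q2 (vaporize at 100 °C): 129.1 × 2258.0 = 291508 J
q3 (heat steam 100.0→121.7 °C): 129.1 × 2.01 × 21.7 = 5631 J
Total: 51579 + 291508 + 5631 = 348718 J = 349 kJ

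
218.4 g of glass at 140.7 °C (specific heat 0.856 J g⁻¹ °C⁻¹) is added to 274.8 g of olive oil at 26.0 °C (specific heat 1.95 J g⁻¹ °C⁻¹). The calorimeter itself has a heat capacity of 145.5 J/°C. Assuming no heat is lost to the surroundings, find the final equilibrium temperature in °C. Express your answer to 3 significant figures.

Heat lost by glass = heat gained by olive oil + calorimeter.
(218.4)(0.856)(140.7 − T) = [(274.8)(1.95) + 145.5](T − 26.0)
186.9504 (140.7 − T) = 681.36 (T − 26.0)
26304 − 186.9504 T = 681.36 T − 17715
44019 = 868.3104 T
T = 50.70 °C

T_f = 50.7 °C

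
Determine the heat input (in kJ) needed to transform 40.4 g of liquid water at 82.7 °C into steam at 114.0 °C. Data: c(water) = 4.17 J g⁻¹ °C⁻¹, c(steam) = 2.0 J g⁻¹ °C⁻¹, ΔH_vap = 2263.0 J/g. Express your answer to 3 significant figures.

q = 95.5 kJ

q1 (heat water 82.7→100.0 °C): 40.4 × 4.17 × 17.3 = 2914 J
q2 (vaporize at 100 °C): 40.4 × 2263.0 = 91425 J
q3 (heat steam 100.0→114.0 °C): 40.4 × 2.0 × 14.0 = 1131 J
Total: 2914 + 91425 + 1131 = 95470 J = 95.5 kJ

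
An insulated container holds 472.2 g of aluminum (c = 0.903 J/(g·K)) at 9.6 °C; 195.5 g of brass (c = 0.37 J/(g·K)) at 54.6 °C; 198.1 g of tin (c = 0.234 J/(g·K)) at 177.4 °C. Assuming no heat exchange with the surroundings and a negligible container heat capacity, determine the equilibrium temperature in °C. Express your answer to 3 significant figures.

T_f = 29.8 °C

Σ mᵢcᵢ(T − Tᵢ) = 0  ⇒  T = Σ mᵢcᵢTᵢ / Σ mᵢcᵢ
Σ mᵢcᵢ = 472.2×0.903 + 195.5×0.37 + 198.1×0.234 = 545.0870
Σ mᵢcᵢTᵢ = 426.3966×9.6 + 72.335×54.6 + 46.3554×177.4 = 16266
T = 16266 / 545.0870 = 29.84 °C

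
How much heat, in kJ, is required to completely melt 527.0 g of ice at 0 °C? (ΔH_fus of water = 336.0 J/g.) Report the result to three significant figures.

q = 177 kJ

q = m × ΔH_fus = 527.0 × 336.0 = 177100 J = 177 kJ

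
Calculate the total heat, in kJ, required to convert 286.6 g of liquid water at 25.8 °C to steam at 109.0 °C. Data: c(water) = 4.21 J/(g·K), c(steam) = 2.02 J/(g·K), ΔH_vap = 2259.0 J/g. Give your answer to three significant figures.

q1 (heat water 25.8→100.0 °C): 286.6 × 4.21 × 74.2 = 89529 J
q2 (vaporize at 100 °C): 286.6 × 2259.0 = 647429 J
q3 (heat steam 100.0→109.0 °C): 286.6 × 2.02 × 9.0 = 5210 J
Total: 89529 + 647429 + 5210 = 742168 J = 742 kJ

q = 742 kJ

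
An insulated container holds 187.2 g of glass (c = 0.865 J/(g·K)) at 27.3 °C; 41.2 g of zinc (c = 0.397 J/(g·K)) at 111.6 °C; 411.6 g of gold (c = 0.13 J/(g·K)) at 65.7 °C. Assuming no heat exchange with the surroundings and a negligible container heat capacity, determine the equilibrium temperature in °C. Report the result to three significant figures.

Σ mᵢcᵢ(T − Tᵢ) = 0  ⇒  T = Σ mᵢcᵢTᵢ / Σ mᵢcᵢ
Σ mᵢcᵢ = 187.2×0.865 + 41.2×0.397 + 411.6×0.13 = 231.7924
Σ mᵢcᵢTᵢ = 161.928×27.3 + 16.3564×111.6 + 53.508×65.7 = 9761.5
T = 9761.5 / 231.7924 = 42.11 °C

T_f = 42.1 °C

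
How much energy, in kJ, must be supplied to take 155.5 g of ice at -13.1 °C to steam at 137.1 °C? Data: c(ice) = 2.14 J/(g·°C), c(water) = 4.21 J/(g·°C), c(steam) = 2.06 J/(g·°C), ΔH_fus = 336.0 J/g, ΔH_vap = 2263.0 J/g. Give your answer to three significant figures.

q1 (heat ice -13.1→0.0 °C): 155.5 × 2.14 × 13.1 = 4359 J
q2 (melt at 0 °C): 155.5 × 336.0 = 52248 J
q3 (heat water 0.0→100.0 °C): 155.5 × 4.21 × 100.0 = 65466 J
q4 (vaporize at 100 °C): 155.5 × 2263.0 = 351897 J
q5 (heat steam 100.0→137.1 °C): 155.5 × 2.06 × 37.1 = 11884 J
Total: 4359 + 52248 + 65466 + 351897 + 11884 = 485854 J = 486 kJ

q = 486 kJ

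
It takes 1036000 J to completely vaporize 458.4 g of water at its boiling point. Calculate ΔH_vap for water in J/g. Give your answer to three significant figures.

ΔH_vap = q / m = 1036000 / 458.4 = 2260 J/g

ΔH_vap = 2260 J/g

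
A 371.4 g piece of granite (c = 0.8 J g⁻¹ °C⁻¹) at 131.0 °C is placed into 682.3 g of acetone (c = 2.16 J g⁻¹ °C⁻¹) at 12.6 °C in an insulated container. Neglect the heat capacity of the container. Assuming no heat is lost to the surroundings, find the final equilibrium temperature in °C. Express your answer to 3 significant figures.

T_f = 32.5 °C

Heat lost by granite = heat gained by acetone.
(371.4)(0.8)(131.0 − T) = (682.3)(2.16)(T − 12.6)
297.12 (131.0 − T) = 1473.768 (T − 12.6)
38923 − 297.12 T = 1473.768 T − 18569
57492 = 1770.888 T
T = 32.47 °C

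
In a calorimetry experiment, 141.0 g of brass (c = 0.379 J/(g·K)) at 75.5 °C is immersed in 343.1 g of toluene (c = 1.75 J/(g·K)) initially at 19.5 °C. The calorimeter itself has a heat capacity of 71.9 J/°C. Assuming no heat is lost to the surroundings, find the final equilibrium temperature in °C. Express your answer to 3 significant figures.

T_f = 23.6 °C

Heat lost by brass = heat gained by toluene + calorimeter.
(141.0)(0.379)(75.5 − T) = [(343.1)(1.75) + 71.9](T − 19.5)
53.439 (75.5 − T) = 672.325 (T − 19.5)
4034.6 − 53.439 T = 672.325 T − 13110
17144.6 = 725.764 T
T = 23.62 °C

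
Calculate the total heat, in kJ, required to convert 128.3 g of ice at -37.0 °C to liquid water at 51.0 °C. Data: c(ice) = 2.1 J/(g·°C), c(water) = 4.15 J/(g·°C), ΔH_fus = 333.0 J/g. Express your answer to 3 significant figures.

q = 79.8 kJ

q1 (heat ice -37.0→0.0 °C): 128.3 × 2.1 × 37.0 = 9969 J
q2 (melt at 0 °C): 128.3 × 333.0 = 42724 J
q3 (heat water 0.0→51.0 °C): 128.3 × 4.15 × 51.0 = 27155 J
Total: 9969 + 42724 + 27155 = 79848 J = 79.8 kJ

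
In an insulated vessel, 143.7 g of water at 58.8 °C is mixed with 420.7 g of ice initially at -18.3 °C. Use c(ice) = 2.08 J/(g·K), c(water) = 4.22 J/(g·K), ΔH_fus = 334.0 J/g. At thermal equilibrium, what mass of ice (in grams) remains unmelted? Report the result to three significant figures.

Heat to warm all ice to 0 °C: 420.7×2.08×18.3 = 16014 J
Heat released by water cooling to 0 °C: 143.7×4.22×58.8 = 35657 J
35657 J < 16014 + 420.7×334.0 = 156527.8 J, so not all ice melts; final T = 0 °C.
Heat left for melting: 35657 − 16014 = 19643 J
Mass melted = 19643 / 334.0 = 58.81 g
Ice remaining = 420.7 − 58.81 = 361.89 g

m_ice remaining = 362 g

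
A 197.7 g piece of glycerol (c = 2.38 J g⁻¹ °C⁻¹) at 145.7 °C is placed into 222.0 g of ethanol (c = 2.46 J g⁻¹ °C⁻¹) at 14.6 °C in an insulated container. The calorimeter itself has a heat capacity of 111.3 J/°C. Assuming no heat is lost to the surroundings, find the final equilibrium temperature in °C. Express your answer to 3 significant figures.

Heat lost by glycerol = heat gained by ethanol + calorimeter.
(197.7)(2.38)(145.7 − T) = [(222.0)(2.46) + 111.3](T − 14.6)
470.526 (145.7 − T) = 657.42 (T − 14.6)
68556 − 470.526 T = 657.42 T − 9598.3
78154.3 = 1127.946 T
T = 69.29 °C

T_f = 69.3 °C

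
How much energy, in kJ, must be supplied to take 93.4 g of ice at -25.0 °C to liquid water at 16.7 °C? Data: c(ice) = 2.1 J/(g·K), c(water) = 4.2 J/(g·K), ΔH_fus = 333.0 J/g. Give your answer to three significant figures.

q1 (heat ice -25.0→0.0 °C): 93.4 × 2.1 × 25.0 = 4904 J
q2 (melt at 0 °C): 93.4 × 333.0 = 31102 J
q3 (heat water 0.0→16.7 °C): 93.4 × 4.2 × 16.7 = 6551 J
Total: 4904 + 31102 + 6551 = 42557 J = 42.6 kJ

q = 42.6 kJ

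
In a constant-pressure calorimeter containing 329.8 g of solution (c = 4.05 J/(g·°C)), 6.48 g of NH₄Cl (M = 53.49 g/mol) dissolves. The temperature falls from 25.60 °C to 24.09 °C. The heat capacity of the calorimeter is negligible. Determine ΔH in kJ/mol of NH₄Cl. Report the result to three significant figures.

ΔH = 16.6 kJ/mol

|ΔT| = |24.09 − 25.60| = 1.51 °C
|q_surr| = (329.8 × 4.05) × 1.51 = 1335.69 × 1.51 = 2016.9 J
n(NH₄Cl) = 6.48 / 53.49 = 0.12114 mol
Temperature fell, so q_rxn = +|q_surr| = 2.0169 kJ
ΔH = q_rxn / n = 16.649 kJ/mol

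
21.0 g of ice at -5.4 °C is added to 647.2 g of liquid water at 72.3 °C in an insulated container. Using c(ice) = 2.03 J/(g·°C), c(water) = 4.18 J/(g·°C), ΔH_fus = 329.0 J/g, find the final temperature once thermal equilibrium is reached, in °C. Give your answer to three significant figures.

T_f = 67.5 °C

Heat to bring ice to 0 °C and melt it: q₁ = 21.0×2.03×5.4 + 21.0×329.0 = 7139.2 J
Heat the water can supply cooling to 0 °C: 647.2×4.18×72.3 = 195593 J > q₁, so all ice melts.
Energy balance: 647.2×4.18×(72.3 − T) = 7139.2 + 21.0×4.18×(T − 0)
2705.296(72.3 − T) = 7139.2 + 87.78 T
195593 − 7139.2 = 2793.076 T
T = 188453.8 / 2793.076 = 67.47 °C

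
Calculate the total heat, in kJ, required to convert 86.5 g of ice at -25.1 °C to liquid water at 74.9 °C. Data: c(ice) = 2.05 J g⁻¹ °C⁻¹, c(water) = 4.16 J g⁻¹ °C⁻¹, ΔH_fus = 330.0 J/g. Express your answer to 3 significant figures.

q1 (heat ice -25.1→0.0 °C): 86.5 × 2.05 × 25.1 = 4451 J
q2 (melt at 0 °C): 86.5 × 330.0 = 28545 J
q3 (heat water 0.0→74.9 °C): 86.5 × 4.16 × 74.9 = 26952 J
Total: 4451 + 28545 + 26952 = 59948 J = 59.9 kJ

q = 59.9 kJ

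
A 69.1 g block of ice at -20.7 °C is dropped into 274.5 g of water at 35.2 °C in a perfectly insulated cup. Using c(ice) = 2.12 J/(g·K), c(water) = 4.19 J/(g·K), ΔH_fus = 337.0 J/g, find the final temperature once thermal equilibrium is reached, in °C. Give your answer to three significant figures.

T_f = 9.84 °C

Heat to bring ice to 0 °C and melt it: q₁ = 69.1×2.12×20.7 + 69.1×337.0 = 26319 J
Heat the water can supply cooling to 0 °C: 274.5×4.19×35.2 = 40485.5 J > q₁, so all ice melts.
Energy balance: 274.5×4.19×(35.2 − T) = 26319 + 69.1×4.19×(T − 0)
1150.155(35.2 − T) = 26319 + 289.529 T
40485.5 − 26319 = 1439.684 T
T = 14166.5 / 1439.684 = 9.840 °C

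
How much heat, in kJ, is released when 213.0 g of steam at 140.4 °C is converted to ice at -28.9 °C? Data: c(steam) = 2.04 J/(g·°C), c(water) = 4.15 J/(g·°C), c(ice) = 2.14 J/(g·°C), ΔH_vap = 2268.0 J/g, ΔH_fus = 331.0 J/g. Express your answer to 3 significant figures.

q1 (cool steam 140.4→100 °C): 213.0 × 2.04 × 40.4 = 17555 J
q2 (condense at 100 °C): 213.0 × 2268.0 = 483084 J
q3 (cool water 100→0 °C): 213.0 × 4.15 × 100.0 = 88395 J
q4 (freeze at 0 °C): 213.0 × 331.0 = 70503 J
q5 (cool ice 0→-28.9 °C): 213.0 × 2.14 × 28.9 = 13173 J
Total: 17555 + 483084 + 88395 + 70503 + 13173 = 672710 J = 673 kJ

q = 673 kJ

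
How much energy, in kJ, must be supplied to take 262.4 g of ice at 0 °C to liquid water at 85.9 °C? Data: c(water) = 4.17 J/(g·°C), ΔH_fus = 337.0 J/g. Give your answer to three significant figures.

q = 182 kJ

q1 (melt at 0 °C): 262.4 × 337.0 = 88429 J
q2 (heat water 0.0→85.9 °C): 262.4 × 4.17 × 85.9 = 93992 J
Total: 88429 + 93992 = 182421 J = 182 kJ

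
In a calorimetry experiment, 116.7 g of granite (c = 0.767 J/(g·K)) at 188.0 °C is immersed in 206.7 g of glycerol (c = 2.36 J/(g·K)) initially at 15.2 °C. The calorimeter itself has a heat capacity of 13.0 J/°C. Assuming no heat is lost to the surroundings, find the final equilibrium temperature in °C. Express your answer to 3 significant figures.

Heat lost by granite = heat gained by glycerol + calorimeter.
(116.7)(0.767)(188.0 − T) = [(206.7)(2.36) + 13.0](T − 15.2)
89.5089 (188.0 − T) = 500.812 (T − 15.2)
16828 − 89.5089 T = 500.812 T − 7612.3
24440.3 = 590.3209 T
T = 41.40 °C

T_f = 41.4 °C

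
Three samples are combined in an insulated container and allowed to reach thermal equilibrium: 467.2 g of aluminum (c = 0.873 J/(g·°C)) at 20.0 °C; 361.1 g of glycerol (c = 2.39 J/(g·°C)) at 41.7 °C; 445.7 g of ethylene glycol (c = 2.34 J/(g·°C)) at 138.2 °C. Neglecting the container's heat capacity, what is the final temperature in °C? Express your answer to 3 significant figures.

T_f = 81.4 °C

Σ mᵢcᵢ(T − Tᵢ) = 0  ⇒  T = Σ mᵢcᵢTᵢ / Σ mᵢcᵢ
Σ mᵢcᵢ = 467.2×0.873 + 361.1×2.39 + 445.7×2.34 = 2313.8326
Σ mᵢcᵢTᵢ = 407.8656×20.0 + 863.029×41.7 + 1042.938×138.2 = 188280
T = 188280 / 2313.8326 = 81.37 °C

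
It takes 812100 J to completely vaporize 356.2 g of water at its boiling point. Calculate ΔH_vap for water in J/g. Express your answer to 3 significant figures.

ΔH_vap = q / m = 812100 / 356.2 = 2280 J/g

ΔH_vap = 2280 J/g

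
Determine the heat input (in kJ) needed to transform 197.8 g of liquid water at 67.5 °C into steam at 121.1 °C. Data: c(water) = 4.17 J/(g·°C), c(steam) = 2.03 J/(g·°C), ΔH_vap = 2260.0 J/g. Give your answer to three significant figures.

q1 (heat water 67.5→100.0 °C): 197.8 × 4.17 × 32.5 = 26807 J
q2 (vaporize at 100 °C): 197.8 × 2260.0 = 447028 J
q3 (heat steam 100.0→121.1 °C): 197.8 × 2.03 × 21.1 = 8472 J
Total: 26807 + 447028 + 8472 = 482307 J = 482 kJ

q = 482 kJ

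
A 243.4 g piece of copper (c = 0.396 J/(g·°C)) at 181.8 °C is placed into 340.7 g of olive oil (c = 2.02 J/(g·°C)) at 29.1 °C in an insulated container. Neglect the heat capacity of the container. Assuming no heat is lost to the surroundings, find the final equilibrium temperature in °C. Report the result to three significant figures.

T_f = 47.9 °C

Heat lost by copper = heat gained by olive oil.
(243.4)(0.396)(181.8 − T) = (340.7)(2.02)(T − 29.1)
96.3864 (181.8 − T) = 688.214 (T − 29.1)
17523 − 96.3864 T = 688.214 T − 20027
37550 = 784.6004 T
T = 47.86 °C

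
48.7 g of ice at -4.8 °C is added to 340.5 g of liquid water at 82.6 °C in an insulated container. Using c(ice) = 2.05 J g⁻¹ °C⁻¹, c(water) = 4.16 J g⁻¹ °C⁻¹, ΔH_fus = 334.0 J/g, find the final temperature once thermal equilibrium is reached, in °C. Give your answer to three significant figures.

T_f = 61.9 °C

Heat to bring ice to 0 °C and melt it: q₁ = 48.7×2.05×4.8 + 48.7×334.0 = 16745 J
Heat the water can supply cooling to 0 °C: 340.5×4.16×82.6 = 117001 J > q₁, so all ice melts.
Energy balance: 340.5×4.16×(82.6 − T) = 16745 + 48.7×4.16×(T − 0)
1416.48(82.6 − T) = 16745 + 202.592 T
117001 − 16745 = 1619.072 T
T = 100256 / 1619.072 = 61.92 °C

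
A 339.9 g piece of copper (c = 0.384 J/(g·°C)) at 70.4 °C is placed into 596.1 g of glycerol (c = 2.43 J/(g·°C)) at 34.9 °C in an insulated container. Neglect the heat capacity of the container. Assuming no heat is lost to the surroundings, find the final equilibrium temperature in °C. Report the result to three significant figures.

T_f = 37.8 °C

Heat lost by copper = heat gained by glycerol.
(339.9)(0.384)(70.4 − T) = (596.1)(2.43)(T − 34.9)
130.5216 (70.4 − T) = 1448.523 (T − 34.9)
9188.7 − 130.5216 T = 1448.523 T − 50553
59741.7 = 1579.0446 T
T = 37.83 °C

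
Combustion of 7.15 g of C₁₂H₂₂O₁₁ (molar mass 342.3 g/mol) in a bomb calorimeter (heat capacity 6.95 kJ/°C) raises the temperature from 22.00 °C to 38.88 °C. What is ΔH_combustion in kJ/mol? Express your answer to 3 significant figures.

ΔH = -5620 kJ/mol

ΔT = 38.88 − 22.00 = 16.88 °C
q_cal = C_cal × ΔT = 6.95 × 16.88 = 117.316 kJ
n = 7.15 / 342.3 = 0.02089 mol
q_rxn = −q_cal = -117.316 kJ
ΔH = -117.316 / 0.02089 = -5616 kJ/mol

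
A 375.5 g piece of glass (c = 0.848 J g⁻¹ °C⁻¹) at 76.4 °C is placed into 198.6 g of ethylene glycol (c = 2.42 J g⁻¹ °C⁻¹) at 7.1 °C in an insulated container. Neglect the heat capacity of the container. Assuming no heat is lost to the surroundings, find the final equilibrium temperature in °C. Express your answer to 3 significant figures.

Heat lost by glass = heat gained by ethylene glycol.
(375.5)(0.848)(76.4 − T) = (198.6)(2.42)(T − 7.1)
318.424 (76.4 − T) = 480.612 (T − 7.1)
24328 − 318.424 T = 480.612 T − 3412.3
27740.3 = 799.036 T
T = 34.72 °C

T_f = 34.7 °C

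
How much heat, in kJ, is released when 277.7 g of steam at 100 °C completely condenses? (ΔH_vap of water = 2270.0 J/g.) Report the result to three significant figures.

q = m × ΔH_vap = 277.7 × 2270.0 = 630400 J = 630 kJ

q = 630 kJ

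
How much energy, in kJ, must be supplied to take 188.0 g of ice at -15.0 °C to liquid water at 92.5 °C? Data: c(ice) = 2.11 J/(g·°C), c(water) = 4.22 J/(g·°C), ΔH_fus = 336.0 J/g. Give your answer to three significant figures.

q1 (heat ice -15.0→0.0 °C): 188.0 × 2.11 × 15.0 = 5950 J
q2 (melt at 0 °C): 188.0 × 336.0 = 63168 J
q3 (heat water 0.0→92.5 °C): 188.0 × 4.22 × 92.5 = 73386 J
Total: 5950 + 63168 + 73386 = 142504 J = 143 kJ

q = 143 kJ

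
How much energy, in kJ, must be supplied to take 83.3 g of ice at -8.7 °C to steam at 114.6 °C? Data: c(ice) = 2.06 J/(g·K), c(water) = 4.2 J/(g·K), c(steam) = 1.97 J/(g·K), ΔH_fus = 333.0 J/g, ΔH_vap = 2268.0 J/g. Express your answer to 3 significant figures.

q1 (heat ice -8.7→0.0 °C): 83.3 × 2.06 × 8.7 = 1493 J
q2 (melt at 0 °C): 83.3 × 333.0 = 27739 J
q3 (heat water 0.0→100.0 °C): 83.3 × 4.2 × 100.0 = 34986 J
q4 (vaporize at 100 °C): 83.3 × 2268.0 = 188924 J
q5 (heat steam 100.0→114.6 °C): 83.3 × 1.97 × 14.6 = 2396 J
Total: 1493 + 27739 + 34986 + 188924 + 2396 = 255538 J = 256 kJ

q = 256 kJ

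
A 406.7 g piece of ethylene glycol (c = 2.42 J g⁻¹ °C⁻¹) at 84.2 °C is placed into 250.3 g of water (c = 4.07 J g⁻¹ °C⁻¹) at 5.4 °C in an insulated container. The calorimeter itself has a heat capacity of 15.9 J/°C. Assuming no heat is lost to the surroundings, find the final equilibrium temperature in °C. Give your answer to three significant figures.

Heat lost by ethylene glycol = heat gained by water + calorimeter.
(406.7)(2.42)(84.2 − T) = [(250.3)(4.07) + 15.9](T − 5.4)
984.214 (84.2 − T) = 1034.621 (T − 5.4)
82871 − 984.214 T = 1034.621 T − 5587.0
88458.0 = 2018.835 T
T = 43.82 °C

T_f = 43.8 °C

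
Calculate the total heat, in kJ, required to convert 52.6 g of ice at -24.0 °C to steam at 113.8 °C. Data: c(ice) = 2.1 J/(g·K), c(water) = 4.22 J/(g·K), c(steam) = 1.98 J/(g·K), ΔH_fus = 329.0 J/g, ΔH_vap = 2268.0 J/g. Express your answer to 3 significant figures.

q1 (heat ice -24.0→0.0 °C): 52.6 × 2.1 × 24.0 = 2651 J
q2 (melt at 0 °C): 52.6 × 329.0 = 17305 J
q3 (heat water 0.0→100.0 °C): 52.6 × 4.22 × 100.0 = 22197 J
q4 (vaporize at 100 °C): 52.6 × 2268.0 = 119297 J
q5 (heat steam 100.0→113.8 °C): 52.6 × 1.98 × 13.8 = 1437 J
Total: 2651 + 17305 + 22197 + 119297 + 1437 = 162887 J = 163 kJ

q = 163 kJ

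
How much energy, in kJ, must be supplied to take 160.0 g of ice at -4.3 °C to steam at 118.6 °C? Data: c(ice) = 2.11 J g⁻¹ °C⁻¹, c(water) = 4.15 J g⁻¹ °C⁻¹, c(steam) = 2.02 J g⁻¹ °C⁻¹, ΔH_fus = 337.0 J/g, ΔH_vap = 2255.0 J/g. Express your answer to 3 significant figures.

q1 (heat ice -4.3→0.0 °C): 160.0 × 2.11 × 4.3 = 1452 J
q2 (melt at 0 °C): 160.0 × 337.0 = 53920 J
q3 (heat water 0.0→100.0 °C): 160.0 × 4.15 × 100.0 = 66400 J
q4 (vaporize at 100 °C): 160.0 × 2255.0 = 360800 J
q5 (heat steam 100.0→118.6 °C): 160.0 × 2.02 × 18.6 = 6012 J
Total: 1452 + 53920 + 66400 + 360800 + 6012 = 488584 J = 489 kJ

q = 489 kJ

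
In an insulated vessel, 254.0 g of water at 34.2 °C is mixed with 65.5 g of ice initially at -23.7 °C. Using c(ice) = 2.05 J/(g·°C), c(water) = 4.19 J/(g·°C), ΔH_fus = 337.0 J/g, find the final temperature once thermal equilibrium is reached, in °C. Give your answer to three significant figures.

Heat to bring ice to 0 °C and melt it: q₁ = 65.5×2.05×23.7 + 65.5×337.0 = 25256 J
Heat the water can supply cooling to 0 °C: 254.0×4.19×34.2 = 36397.7 J > q₁, so all ice melts.
Energy balance: 254.0×4.19×(34.2 − T) = 25256 + 65.5×4.19×(T − 0)
1064.26(34.2 − T) = 25256 + 274.445 T
36397.7 − 25256 = 1338.705 T
T = 11141.7 / 1338.705 = 8.323 °C

T_f = 8.32 °C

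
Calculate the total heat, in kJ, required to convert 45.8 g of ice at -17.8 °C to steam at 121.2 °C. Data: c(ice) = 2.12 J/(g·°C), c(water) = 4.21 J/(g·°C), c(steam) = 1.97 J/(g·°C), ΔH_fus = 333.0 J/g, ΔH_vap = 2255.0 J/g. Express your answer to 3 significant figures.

q = 141 kJ

q1 (heat ice -17.8→0.0 °C): 45.8 × 2.12 × 17.8 = 1728 J
q2 (melt at 0 °C): 45.8 × 333.0 = 15251 J
q3 (heat water 0.0→100.0 °C): 45.8 × 4.21 × 100.0 = 19282 J
q4 (vaporize at 100 °C): 45.8 × 2255.0 = 103279 J
q5 (heat steam 100.0→121.2 °C): 45.8 × 1.97 × 21.2 = 1913 J
Total: 1728 + 15251 + 19282 + 103279 + 1913 = 141453 J = 141 kJ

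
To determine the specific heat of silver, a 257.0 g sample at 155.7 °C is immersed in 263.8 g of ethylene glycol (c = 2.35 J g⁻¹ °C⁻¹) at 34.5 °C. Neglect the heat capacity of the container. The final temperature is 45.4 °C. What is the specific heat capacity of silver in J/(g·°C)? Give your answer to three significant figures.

c = 0.238 J/(g·°C)

q_gained = (263.8 × 2.35) × (45.4 − 34.5) = 6757 J
q_lost = 257.0 × c × (155.7 − 45.4) = 28347.1 c
Set equal: c = 6757 / 28347.1 = 0.238 J/(g·°C)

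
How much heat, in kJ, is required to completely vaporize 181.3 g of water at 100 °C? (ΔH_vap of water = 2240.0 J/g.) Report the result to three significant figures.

q = 406 kJ

q = m × ΔH_vap = 181.3 × 2240.0 = 406100 J = 406 kJ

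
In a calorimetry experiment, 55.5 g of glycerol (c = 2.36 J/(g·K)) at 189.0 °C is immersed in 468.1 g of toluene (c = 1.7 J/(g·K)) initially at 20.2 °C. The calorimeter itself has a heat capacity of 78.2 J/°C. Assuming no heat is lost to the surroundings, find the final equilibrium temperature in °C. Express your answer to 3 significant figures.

T_f = 42.2 °C

Heat lost by glycerol = heat gained by toluene + calorimeter.
(55.5)(2.36)(189.0 − T) = [(468.1)(1.7) + 78.2](T − 20.2)
130.98 (189.0 − T) = 873.97 (T − 20.2)
24755 − 130.98 T = 873.97 T − 17654
42409 = 1004.95 T
T = 42.20 °C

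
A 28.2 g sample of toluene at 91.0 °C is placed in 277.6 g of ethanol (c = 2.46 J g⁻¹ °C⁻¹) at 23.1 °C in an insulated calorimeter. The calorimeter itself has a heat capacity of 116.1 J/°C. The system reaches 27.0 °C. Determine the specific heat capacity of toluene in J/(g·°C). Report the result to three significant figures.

q_gained = (277.6 × 2.46 + 116.1) × (27.0 − 23.1) = 3116 J
q_lost = 28.2 × c × (91.0 − 27.0) = 1804.8 c
Set equal: c = 3116 / 1804.8 = 1.73 J/(g·°C)

c = 1.73 J/(g·°C)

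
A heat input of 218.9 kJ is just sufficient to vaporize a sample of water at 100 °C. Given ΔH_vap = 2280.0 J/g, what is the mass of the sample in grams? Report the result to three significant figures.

m = q / ΔH_vap = 218900 J / 2280.0 J/g = 96.0 g

m = 96.0 g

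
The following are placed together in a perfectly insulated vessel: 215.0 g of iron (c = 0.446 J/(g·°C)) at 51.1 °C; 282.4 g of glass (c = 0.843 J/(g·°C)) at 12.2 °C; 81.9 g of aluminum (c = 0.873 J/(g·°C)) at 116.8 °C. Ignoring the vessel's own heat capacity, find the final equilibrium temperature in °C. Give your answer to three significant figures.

T_f = 39.8 °C

Σ mᵢcᵢ(T − Tᵢ) = 0  ⇒  T = Σ mᵢcᵢTᵢ / Σ mᵢcᵢ
Σ mᵢcᵢ = 215.0×0.446 + 282.4×0.843 + 81.9×0.873 = 405.4519
Σ mᵢcᵢTᵢ = 95.89×51.1 + 238.0632×12.2 + 71.4987×116.8 = 16155
T = 16155 / 405.4519 = 39.84 °C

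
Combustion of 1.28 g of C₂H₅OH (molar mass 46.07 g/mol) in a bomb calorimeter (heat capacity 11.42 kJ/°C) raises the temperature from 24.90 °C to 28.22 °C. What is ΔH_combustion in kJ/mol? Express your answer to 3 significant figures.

ΔT = 28.22 − 24.90 = 3.32 °C
q_cal = C_cal × ΔT = 11.42 × 3.32 = 37.9144 kJ
n = 1.28 / 46.07 = 0.02778 mol
q_rxn = −q_cal = -37.9144 kJ
ΔH = -37.9144 / 0.02778 = -1364.8 kJ/mol

ΔH = -1360 kJ/mol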